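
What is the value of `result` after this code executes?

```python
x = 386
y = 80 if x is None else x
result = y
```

x = 386; y = 386; result = 386

386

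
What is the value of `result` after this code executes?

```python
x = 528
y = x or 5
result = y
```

x = 528; y = 528; result = 528

528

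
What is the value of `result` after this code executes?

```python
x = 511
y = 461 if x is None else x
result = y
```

x = 511; y = 511; result = 511

511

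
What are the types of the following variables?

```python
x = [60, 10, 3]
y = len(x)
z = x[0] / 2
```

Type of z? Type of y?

int / int = float; len() returns int

float, int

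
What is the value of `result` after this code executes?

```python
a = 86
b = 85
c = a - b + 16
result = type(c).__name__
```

a is int; b is int; c is int; result = 'int'

'int'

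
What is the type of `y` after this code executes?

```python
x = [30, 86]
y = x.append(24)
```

list.append() returns None (mutates in place)

NoneType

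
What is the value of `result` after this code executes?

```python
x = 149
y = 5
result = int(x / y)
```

x = 149; y = 5; result = 29

29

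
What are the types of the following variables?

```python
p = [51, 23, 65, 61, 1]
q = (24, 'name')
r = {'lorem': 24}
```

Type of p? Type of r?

p is assigned a list literal (square brackets); r is assigned a dict literal ({key: value})

list, dict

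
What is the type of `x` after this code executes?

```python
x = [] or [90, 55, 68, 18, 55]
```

'or' returns first truthy value (list)

list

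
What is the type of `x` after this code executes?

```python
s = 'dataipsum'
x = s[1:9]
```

Slicing a str returns str

str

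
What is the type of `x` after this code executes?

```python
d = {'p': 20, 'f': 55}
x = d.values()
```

.values() returns dict_values view

dict_values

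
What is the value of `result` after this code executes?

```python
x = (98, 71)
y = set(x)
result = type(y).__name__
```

x is tuple; y is set; result = 'set'

'set'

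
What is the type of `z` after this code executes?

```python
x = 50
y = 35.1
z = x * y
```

int * float = float

float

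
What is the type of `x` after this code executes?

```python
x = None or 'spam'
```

'or' with None returns the other truthy value (str)

str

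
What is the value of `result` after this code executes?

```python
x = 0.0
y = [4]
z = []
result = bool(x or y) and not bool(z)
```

x = 0.0; y = [4]; z = []; result = True

True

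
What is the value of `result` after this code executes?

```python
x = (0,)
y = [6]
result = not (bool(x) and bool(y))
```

x = (0,); y = [6]; result = False

False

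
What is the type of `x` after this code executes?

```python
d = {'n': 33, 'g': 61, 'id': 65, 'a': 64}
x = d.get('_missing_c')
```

dict.get() returns None when key not found

NoneType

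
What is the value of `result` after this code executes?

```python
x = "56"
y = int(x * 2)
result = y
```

x = '56'; y = 5656; result = 5656

5656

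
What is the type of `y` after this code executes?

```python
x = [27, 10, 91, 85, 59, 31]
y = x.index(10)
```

list.index() returns int

int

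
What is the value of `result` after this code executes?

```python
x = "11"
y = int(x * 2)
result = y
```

x = '11'; y = 1111; result = 1111

1111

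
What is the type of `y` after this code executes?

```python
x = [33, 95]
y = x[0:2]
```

Slicing a list returns a list

list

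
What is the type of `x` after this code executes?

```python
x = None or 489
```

'or' with None returns the other truthy value

int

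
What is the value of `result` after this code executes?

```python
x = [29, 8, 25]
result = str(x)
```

x = [29, 8, 25]; result = '[29, 8, 25]'

'[29, 8, 25]'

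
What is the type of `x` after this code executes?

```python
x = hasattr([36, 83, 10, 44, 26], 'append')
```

hasattr() returns bool

bool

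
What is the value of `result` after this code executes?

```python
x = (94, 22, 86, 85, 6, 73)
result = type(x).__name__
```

x is tuple; result = 'tuple'

'tuple'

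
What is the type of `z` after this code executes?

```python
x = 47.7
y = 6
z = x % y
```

float % int = float

float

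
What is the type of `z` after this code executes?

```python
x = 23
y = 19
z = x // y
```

int // int = int

int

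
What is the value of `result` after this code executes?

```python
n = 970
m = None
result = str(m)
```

n = 970; m = None; result = 'None'

'None'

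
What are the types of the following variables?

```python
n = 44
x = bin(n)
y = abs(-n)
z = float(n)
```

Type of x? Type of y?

bin() returns str; abs() of int returns int

str, int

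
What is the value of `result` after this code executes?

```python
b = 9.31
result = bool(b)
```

b = 9.31; result = True

True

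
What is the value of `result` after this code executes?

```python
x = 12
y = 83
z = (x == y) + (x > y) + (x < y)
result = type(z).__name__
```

x is int; y is int; z is int; result = 'int'

'int'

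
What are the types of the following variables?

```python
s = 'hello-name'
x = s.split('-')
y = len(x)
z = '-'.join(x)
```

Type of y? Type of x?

len() returns int; str.split() returns list

int, list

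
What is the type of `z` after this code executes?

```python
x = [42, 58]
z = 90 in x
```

'in' operator returns bool

bool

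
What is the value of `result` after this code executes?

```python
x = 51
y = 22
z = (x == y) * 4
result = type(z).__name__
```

x is int; y is int; z is int; result = 'int'

'int'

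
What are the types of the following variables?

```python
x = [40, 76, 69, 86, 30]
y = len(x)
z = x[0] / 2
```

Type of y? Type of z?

len() returns int; int / int = float

int, float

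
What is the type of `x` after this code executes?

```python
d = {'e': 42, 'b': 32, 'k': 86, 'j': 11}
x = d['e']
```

Accessing dict[str, int] with str key returns int

int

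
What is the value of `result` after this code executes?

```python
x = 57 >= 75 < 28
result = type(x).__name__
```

x is bool; result = 'bool'

'bool'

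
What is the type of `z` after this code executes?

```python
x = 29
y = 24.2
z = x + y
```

int + float = float

float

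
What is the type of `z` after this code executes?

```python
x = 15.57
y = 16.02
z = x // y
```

float // float = float

float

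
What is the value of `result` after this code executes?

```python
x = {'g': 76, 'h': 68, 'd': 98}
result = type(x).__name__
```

x is dict; result = 'dict'

'dict'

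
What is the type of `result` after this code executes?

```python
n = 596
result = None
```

None has type NoneType

NoneType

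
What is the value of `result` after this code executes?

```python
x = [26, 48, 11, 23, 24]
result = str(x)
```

x = [26, 48, 11, 23, 24]; result = '[26, 48, 11, 23, 24]'

'[26, 48, 11, 23, 24]'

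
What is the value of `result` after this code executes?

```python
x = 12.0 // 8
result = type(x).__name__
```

x is float; result = 'float'

'float'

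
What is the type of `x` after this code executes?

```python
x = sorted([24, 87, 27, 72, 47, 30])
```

sorted() always returns list

list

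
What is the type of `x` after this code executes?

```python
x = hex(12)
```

hex() returns str representation

str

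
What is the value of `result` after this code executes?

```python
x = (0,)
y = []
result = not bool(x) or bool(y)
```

x = (0,); y = []; result = False

False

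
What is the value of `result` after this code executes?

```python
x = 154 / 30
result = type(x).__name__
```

x is float; result = 'float'

'float'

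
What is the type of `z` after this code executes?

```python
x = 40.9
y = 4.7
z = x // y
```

float // float = float

float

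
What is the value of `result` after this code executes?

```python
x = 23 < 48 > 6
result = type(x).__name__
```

x is bool; result = 'bool'

'bool'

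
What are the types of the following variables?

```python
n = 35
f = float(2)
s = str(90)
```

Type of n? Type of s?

n is assigned a bare integer (no decimal point), so it is an int; s is assigned the result of calling str(), which returns a str

int, str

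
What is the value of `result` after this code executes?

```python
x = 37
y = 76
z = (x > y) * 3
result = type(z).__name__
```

x is int; y is int; z is int; result = 'int'

'int'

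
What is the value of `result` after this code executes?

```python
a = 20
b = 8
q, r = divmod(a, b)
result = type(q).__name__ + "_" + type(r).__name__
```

a is int; b is int; q is int; r is int; result = 'int_int'

'int_int'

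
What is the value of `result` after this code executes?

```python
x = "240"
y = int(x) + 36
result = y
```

x = '240'; y = 276; result = 276

276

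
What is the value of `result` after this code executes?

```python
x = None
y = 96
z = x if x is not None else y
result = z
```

x = None; y = 96; z = 96; result = 96

96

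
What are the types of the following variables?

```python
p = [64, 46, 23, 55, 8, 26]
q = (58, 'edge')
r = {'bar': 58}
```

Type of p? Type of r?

p is assigned a list literal (square brackets); r is assigned a dict literal ({key: value})

list, dict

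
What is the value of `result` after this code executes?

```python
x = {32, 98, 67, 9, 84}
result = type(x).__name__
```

x is set; result = 'set'

'set'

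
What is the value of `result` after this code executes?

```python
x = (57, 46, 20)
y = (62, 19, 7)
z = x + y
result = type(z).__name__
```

x is tuple; y is tuple; z is tuple; result = 'tuple'

'tuple'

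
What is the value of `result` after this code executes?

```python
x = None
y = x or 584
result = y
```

x = None; y = 584; result = 584

584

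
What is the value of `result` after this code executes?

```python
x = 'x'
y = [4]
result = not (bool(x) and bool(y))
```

x = 'x'; y = [4]; result = False

False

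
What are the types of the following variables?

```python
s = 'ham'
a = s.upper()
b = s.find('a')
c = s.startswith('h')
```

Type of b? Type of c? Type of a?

find() returns int; startswith() returns bool; upper() returns str

int, bool, str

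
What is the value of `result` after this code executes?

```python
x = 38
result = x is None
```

x = 38; result = False

False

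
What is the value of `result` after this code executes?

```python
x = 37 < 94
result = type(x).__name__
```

x is bool; result = 'bool'

'bool'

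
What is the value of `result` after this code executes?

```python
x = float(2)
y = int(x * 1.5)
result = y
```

x = 2.0; y = 3; result = 3

3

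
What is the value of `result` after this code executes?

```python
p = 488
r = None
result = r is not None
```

p = 488; r = None; result = False

False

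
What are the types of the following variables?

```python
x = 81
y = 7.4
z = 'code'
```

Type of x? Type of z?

x is assigned a bare integer (no decimal point), so it is an int; z is assigned a quoted string literal, so it is a str

int, str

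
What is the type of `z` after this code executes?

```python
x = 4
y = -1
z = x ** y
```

int ** negative = float

float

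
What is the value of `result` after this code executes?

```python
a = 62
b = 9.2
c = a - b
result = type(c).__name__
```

a is int; b is float; c is float; result = 'float'

'float'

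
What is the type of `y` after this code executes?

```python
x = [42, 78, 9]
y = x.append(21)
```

list.append() returns None (mutates in place)

NoneType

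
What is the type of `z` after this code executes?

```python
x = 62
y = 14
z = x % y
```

int % int = int

int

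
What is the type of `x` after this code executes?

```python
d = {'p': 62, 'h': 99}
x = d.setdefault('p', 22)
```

dict.setdefault() returns the (existing or default) value

int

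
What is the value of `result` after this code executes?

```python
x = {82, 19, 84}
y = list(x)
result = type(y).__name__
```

x is set; y is list; result = 'list'

'list'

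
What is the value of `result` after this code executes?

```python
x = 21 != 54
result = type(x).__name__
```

x is bool; result = 'bool'

'bool'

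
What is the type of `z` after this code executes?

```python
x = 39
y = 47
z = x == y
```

Equality comparison returns bool

bool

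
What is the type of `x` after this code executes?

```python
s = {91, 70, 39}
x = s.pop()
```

Popping from set[int] returns int

int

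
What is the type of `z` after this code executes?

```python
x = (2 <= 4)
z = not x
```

'not' returns bool

bool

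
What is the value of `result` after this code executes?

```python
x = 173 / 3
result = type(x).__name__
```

x is float; result = 'float'

'float'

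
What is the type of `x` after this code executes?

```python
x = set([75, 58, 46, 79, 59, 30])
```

set() constructor returns set

set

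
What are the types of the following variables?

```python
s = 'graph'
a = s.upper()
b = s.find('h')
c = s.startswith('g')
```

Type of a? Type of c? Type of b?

upper() returns str; startswith() returns bool; find() returns int

str, bool, int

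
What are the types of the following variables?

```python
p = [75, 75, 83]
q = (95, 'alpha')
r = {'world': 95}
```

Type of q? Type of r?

q is assigned a tuple (parenthesized, comma-separated values); r is assigned a dict literal ({key: value})

tuple, dict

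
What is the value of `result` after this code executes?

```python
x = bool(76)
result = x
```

x = True; result = True

True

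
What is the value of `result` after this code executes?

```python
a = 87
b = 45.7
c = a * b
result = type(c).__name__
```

a is int; b is float; c is float; result = 'float'

'float'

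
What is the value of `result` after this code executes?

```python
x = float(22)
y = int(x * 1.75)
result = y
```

x = 22.0; y = 38; result = 38

38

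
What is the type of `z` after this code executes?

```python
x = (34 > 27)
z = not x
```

'not' returns bool

bool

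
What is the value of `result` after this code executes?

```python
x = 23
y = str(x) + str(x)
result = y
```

x = 23; y = '2323'; result = '2323'

'2323'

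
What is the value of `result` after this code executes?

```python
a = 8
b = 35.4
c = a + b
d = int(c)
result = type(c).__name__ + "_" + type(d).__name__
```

a is int; b is float; c is float; d is int; result = 'float_int'

'float_int'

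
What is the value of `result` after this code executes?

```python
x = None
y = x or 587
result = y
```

x = None; y = 587; result = 587

587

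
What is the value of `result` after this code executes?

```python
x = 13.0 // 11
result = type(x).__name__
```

x is float; result = 'float'

'float'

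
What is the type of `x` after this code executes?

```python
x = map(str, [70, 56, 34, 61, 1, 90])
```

map() returns a map object

map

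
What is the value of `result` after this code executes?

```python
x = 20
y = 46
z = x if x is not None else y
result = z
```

x = 20; y = 46; z = 20; result = 20

20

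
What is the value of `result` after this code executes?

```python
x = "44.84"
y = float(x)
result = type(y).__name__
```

x is str; y is float; result = 'float'

'float'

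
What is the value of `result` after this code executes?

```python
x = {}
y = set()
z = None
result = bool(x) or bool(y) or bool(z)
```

x = {}; y = set(); z = None; result = False

False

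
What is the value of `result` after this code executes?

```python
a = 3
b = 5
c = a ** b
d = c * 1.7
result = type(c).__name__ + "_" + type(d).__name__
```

a is int; b is int; c is int; d is float; result = 'int_float'

'int_float'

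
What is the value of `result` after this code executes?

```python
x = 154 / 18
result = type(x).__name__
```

x is float; result = 'float'

'float'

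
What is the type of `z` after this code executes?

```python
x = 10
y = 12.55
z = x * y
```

int * float = float

float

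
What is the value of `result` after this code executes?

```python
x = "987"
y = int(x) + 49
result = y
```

x = '987'; y = 1036; result = 1036

1036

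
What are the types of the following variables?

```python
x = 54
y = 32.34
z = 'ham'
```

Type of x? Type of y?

x is assigned a bare integer (no decimal point), so it is an int; y is assigned a number with a decimal point, so it is a float

int, float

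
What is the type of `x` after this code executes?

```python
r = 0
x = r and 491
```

'and' returns first falsy value (0 is int)

int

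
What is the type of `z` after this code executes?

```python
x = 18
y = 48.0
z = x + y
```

int + float = float

float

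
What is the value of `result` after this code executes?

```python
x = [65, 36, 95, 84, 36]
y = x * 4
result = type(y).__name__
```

x is list; y is list; result = 'list'

'list'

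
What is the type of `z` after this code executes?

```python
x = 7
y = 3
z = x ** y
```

positive int ** positive int = int

int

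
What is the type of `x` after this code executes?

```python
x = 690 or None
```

'or' returns first truthy value

int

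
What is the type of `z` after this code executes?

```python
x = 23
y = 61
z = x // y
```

int // int = int

int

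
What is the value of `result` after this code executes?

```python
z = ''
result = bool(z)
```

z = ''; result = False

False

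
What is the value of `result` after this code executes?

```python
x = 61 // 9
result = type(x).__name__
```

x is int; result = 'int'

'int'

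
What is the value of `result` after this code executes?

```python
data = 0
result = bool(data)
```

data = 0; result = False

False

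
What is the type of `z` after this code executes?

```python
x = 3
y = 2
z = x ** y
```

positive int ** positive int = int

int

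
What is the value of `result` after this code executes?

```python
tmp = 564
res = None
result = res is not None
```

tmp = 564; res = None; result = False

False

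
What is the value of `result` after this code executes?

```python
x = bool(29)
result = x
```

x = True; result = True

True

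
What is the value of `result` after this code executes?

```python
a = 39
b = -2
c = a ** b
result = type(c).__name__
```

a is int; b is int; c is float; result = 'float'

'float'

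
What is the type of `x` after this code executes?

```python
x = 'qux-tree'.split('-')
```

str.split() returns list

list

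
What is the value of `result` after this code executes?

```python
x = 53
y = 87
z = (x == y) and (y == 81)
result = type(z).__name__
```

x is int; y is int; z is bool; result = 'bool'

'bool'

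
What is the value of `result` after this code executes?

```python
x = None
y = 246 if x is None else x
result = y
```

x = None; y = 246; result = 246

246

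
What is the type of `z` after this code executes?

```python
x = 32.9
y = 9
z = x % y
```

float % int = float

float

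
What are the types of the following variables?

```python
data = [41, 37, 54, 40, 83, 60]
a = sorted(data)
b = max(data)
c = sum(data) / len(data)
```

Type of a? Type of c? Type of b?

sorted() returns list; int / int = float; max of ints returns int

list, float, int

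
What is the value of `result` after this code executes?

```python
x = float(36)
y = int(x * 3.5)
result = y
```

x = 36.0; y = 126; result = 126

126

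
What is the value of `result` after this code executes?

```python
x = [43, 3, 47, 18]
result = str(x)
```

x = [43, 3, 47, 18]; result = '[43, 3, 47, 18]'

'[43, 3, 47, 18]'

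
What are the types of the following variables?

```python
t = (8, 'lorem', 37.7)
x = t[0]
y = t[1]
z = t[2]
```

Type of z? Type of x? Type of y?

tuple[2] is float; tuple[0] is int; tuple[1] is str

float, int, str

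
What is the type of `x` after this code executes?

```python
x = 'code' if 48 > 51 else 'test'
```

Both branches of conditional are str

str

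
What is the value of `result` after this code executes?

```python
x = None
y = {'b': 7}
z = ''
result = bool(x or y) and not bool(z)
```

x = None; y = {'b': 7}; z = ''; result = True

True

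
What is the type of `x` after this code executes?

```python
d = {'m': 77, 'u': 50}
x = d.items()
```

dict.items() returns dict_items view

dict_items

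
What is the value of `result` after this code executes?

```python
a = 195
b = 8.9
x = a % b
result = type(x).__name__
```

a is int; b is float; x is float; result = 'float'

'float'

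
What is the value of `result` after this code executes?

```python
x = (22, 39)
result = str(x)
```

x = (22, 39); result = '(22, 39)'

'(22, 39)'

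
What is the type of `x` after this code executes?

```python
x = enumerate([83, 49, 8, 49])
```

enumerate() returns an enumerate object

enumerate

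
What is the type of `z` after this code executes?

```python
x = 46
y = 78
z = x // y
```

int // int = int

int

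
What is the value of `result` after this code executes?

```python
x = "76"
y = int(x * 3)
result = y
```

x = '76'; y = 767676; result = 767676

767676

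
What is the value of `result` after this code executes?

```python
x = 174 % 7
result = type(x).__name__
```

x is int; result = 'int'

'int'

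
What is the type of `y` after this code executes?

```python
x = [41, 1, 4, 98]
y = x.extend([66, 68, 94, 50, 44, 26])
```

list.extend() returns None

NoneType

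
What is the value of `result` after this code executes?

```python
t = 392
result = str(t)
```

t = 392; result = '392'

'392'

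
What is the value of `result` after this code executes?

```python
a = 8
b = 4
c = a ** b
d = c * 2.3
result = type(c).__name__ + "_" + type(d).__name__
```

a is int; b is int; c is int; d is float; result = 'int_float'

'int_float'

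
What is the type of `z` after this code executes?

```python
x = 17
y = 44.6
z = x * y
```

int * float = float

float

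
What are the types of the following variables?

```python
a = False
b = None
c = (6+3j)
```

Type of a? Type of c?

a is assigned the constant False, which has type bool; c is assigned (6+3j), an int plus an imaginary literal (j suffix), which evaluates to complex

bool, complex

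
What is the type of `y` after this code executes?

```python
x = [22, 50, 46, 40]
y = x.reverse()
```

list.reverse() returns None

NoneType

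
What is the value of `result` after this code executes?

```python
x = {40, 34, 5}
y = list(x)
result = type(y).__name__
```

x is set; y is list; result = 'list'

'list'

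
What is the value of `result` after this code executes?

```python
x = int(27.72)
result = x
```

x = 27; result = 27

27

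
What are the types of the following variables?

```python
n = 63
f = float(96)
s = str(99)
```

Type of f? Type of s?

f is assigned the result of calling float(), which returns a float; s is assigned the result of calling str(), which returns a str

float, str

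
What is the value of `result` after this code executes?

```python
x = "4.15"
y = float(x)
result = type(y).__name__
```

x is str; y is float; result = 'float'

'float'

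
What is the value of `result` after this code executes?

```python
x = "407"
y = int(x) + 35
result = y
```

x = '407'; y = 442; result = 442

442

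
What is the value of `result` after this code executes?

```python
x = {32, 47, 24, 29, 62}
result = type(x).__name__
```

x is set; result = 'set'

'set'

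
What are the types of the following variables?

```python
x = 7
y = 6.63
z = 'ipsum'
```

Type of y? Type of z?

y is assigned a number with a decimal point, so it is a float; z is assigned a quoted string literal, so it is a str

float, str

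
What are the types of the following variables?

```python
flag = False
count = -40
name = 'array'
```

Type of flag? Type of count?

flag is assigned the constant False, which has type bool; count is assigned a bare integer (no decimal point), so it is an int

bool, int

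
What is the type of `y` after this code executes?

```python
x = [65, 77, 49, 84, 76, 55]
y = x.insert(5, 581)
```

list.insert() returns None

NoneType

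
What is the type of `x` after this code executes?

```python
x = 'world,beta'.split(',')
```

str.split() returns list

list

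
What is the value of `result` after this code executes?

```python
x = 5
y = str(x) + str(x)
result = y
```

x = 5; y = '55'; result = '55'

'55'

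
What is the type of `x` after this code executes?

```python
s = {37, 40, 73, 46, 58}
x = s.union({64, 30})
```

set.union() returns a new set

set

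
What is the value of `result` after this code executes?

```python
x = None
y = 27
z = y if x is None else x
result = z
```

x = None; y = 27; z = 27; result = 27

27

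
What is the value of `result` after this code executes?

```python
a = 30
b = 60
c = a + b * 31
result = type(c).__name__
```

a is int; b is int; c is int; result = 'int'

'int'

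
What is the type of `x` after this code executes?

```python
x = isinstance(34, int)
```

isinstance() returns bool

bool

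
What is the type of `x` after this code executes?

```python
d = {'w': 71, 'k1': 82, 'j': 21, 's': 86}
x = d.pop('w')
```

dict.pop() returns the value

int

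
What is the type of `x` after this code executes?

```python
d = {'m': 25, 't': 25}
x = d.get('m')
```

dict.get() returns value type when found

int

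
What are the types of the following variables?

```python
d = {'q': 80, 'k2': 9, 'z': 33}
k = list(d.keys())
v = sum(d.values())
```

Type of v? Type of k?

sum of ints is int; list() converts to list

int, list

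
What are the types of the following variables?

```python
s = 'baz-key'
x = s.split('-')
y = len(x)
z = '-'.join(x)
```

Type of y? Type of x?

len() returns int; str.split() returns list

int, list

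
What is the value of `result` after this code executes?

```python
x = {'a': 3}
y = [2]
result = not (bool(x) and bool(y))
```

x = {'a': 3}; y = [2]; result = False

False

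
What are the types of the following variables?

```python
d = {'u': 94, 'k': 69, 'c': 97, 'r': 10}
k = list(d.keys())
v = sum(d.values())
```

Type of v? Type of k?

sum of ints is int; list() converts to list

int, list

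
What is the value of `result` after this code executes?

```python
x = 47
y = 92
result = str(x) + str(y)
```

x = 47; y = 92; result = '4792'

'4792'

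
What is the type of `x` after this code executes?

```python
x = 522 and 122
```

'and' with truthy values returns last operand (int)

int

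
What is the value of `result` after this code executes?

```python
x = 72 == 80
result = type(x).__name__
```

x is bool; result = 'bool'

'bool'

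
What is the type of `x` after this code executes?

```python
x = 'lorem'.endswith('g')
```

str.endswith() returns bool

bool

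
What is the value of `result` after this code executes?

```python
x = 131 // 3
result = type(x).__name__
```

x is int; result = 'int'

'int'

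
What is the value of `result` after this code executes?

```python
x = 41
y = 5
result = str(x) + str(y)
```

x = 41; y = 5; result = '415'

'415'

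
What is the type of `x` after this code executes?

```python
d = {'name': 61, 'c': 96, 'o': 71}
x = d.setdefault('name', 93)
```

dict.setdefault() returns the (existing or default) value

int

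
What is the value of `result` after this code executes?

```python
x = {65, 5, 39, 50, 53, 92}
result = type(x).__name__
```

x is set; result = 'set'

'set'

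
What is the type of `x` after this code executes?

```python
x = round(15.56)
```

round() with no decimal places returns int

int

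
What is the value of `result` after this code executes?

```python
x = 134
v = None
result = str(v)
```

x = 134; v = None; result = 'None'

'None'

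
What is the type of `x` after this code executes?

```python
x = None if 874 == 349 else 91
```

874 == 349 is False, so the else branch is taken

int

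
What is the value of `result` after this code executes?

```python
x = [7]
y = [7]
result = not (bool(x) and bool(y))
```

x = [7]; y = [7]; result = False

False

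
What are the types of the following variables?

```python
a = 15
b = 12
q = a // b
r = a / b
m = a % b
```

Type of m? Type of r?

% of ints returns int; / returns float

int, float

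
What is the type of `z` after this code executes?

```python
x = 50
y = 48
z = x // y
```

int // int = int

int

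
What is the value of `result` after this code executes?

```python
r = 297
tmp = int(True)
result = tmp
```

r = 297; tmp = 1; result = 1

1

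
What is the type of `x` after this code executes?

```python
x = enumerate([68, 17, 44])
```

enumerate() returns an enumerate object

enumerate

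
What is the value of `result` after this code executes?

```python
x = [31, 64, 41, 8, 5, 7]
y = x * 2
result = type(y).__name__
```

x is list; y is list; result = 'list'

'list'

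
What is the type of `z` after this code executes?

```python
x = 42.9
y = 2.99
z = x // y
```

float // float = float

float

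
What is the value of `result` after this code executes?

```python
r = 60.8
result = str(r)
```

r = 60.8; result = '60.8'

'60.8'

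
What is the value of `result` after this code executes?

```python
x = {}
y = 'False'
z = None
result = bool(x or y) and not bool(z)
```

x = {}; y = 'False'; z = None; result = True

True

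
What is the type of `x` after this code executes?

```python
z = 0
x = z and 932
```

'and' returns first falsy value (0 is int)

int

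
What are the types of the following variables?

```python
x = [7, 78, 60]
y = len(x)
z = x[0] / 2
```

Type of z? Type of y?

int / int = float; len() returns int

float, int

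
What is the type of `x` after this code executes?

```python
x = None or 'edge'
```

'or' with None returns the other truthy value (str)

str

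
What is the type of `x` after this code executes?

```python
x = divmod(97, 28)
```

divmod() returns tuple of (quotient, remainder)

tuple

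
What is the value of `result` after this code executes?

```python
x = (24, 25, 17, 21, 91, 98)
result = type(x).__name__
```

x is tuple; result = 'tuple'

'tuple'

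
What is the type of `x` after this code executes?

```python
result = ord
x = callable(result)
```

callable() returns bool

bool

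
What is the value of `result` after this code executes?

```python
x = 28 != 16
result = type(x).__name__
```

x is bool; result = 'bool'

'bool'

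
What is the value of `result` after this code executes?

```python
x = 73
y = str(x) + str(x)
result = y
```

x = 73; y = '7373'; result = '7373'

'7373'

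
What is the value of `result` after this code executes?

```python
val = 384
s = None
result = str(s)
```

val = 384; s = None; result = 'None'

'None'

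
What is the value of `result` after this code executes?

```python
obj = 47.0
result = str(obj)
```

obj = 47.0; result = '47.0'

'47.0'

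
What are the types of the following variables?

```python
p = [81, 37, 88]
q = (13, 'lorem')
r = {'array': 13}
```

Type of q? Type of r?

q is assigned a tuple (parenthesized, comma-separated values); r is assigned a dict literal ({key: value})

tuple, dict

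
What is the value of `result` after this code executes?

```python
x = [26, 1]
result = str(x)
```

x = [26, 1]; result = '[26, 1]'

'[26, 1]'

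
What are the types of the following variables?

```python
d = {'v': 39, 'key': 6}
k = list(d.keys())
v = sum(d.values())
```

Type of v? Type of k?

sum of ints is int; list() converts to list

int, list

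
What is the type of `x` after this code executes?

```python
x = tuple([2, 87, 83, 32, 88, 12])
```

tuple() constructor returns tuple

tuple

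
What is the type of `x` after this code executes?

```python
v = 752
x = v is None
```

'is' comparison returns bool

bool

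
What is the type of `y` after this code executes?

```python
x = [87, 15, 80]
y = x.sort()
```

list.sort() returns None (mutates in place)

NoneType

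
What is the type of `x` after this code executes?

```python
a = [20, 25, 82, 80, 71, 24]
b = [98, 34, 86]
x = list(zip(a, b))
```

list(zip()) returns a list of tuples

list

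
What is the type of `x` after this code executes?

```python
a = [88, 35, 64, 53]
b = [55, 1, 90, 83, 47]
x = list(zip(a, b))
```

list(zip()) returns a list of tuples

list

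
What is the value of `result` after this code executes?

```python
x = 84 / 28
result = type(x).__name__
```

x is float; result = 'float'

'float'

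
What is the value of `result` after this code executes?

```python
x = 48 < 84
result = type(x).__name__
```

x is bool; result = 'bool'

'bool'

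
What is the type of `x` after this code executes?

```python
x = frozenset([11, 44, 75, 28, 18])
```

frozenset() returns frozenset

frozenset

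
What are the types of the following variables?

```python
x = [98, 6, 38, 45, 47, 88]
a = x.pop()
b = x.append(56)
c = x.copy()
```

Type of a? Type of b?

pop() returns element; append() returns None

int, NoneType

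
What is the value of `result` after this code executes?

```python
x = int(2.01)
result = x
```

x = 2; result = 2

2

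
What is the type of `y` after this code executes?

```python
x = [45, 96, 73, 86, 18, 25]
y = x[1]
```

Indexing list[int] returns int

int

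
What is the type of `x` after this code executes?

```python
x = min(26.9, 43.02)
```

min() of floats returns float

float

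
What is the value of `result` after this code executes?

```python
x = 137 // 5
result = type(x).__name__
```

x is int; result = 'int'

'int'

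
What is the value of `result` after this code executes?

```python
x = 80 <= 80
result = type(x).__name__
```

x is bool; result = 'bool'

'bool'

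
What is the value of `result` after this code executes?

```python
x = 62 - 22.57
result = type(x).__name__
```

x is float; result = 'float'

'float'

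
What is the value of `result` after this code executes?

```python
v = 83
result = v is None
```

v = 83; result = False

False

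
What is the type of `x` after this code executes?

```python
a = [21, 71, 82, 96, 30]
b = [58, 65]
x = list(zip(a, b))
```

list(zip()) returns a list of tuples

list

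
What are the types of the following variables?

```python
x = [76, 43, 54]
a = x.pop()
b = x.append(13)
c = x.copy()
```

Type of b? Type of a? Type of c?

append() returns None; pop() returns element; copy() returns list

NoneType, int, list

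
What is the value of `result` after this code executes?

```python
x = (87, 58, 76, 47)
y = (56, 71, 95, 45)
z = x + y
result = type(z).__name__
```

x is tuple; y is tuple; z is tuple; result = 'tuple'

'tuple'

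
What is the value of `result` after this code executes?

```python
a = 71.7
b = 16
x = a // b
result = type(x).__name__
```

a is float; b is int; x is float; result = 'float'

'float'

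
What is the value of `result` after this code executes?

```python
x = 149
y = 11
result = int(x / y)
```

x = 149; y = 11; result = 13

13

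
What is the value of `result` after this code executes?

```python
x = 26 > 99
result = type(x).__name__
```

x is bool; result = 'bool'

'bool'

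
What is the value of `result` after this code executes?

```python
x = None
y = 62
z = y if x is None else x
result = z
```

x = None; y = 62; z = 62; result = 62

62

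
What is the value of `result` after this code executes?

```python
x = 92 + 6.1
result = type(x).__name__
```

x is float; result = 'float'

'float'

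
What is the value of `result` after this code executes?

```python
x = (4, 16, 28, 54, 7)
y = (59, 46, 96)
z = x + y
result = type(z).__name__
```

x is tuple; y is tuple; z is tuple; result = 'tuple'

'tuple'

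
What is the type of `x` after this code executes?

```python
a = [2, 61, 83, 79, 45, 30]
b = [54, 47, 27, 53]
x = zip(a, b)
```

zip() returns a zip object

zip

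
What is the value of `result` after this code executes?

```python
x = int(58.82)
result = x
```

x = 58; result = 58

58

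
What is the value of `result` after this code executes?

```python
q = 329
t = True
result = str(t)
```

q = 329; t = True; result = 'True'

'True'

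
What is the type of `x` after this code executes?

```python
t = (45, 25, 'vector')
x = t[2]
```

Index 2 of tuple is a str literal

str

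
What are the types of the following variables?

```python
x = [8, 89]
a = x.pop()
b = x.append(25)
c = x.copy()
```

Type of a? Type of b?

pop() returns element; append() returns None

int, NoneType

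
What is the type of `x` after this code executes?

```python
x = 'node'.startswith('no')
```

str.startswith() returns bool

bool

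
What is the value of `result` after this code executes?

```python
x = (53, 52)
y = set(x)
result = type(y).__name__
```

x is tuple; y is set; result = 'set'

'set'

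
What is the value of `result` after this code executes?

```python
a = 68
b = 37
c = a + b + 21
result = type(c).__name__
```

a is int; b is int; c is int; result = 'int'

'int'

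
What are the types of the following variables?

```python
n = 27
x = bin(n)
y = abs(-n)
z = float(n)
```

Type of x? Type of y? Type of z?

bin() returns str; abs() of int returns int; float() returns float

str, int, float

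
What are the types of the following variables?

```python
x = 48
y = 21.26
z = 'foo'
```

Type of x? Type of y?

x is assigned a bare integer (no decimal point), so it is an int; y is assigned a number with a decimal point, so it is a float

int, float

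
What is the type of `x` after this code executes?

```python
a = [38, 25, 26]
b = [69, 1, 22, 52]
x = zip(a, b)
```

zip() returns a zip object

zip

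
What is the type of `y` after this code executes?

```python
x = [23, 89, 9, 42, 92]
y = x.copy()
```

list.copy() returns list

list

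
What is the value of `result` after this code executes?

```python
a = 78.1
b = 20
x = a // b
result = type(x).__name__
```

a is float; b is int; x is float; result = 'float'

'float'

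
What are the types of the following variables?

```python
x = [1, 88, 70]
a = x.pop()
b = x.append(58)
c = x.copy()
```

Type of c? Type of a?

copy() returns list; pop() returns element

list, int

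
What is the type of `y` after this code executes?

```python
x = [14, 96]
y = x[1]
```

Indexing list[int] returns int

int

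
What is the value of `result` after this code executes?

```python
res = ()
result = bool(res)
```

res = (); result = False

False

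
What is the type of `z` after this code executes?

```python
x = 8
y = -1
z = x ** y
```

int ** negative = float

float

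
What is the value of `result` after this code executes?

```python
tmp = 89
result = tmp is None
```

tmp = 89; result = False

False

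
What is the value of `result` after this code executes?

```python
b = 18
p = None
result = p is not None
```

b = 18; p = None; result = False

False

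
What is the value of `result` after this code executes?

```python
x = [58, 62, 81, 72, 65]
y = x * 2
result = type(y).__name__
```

x is list; y is list; result = 'list'

'list'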